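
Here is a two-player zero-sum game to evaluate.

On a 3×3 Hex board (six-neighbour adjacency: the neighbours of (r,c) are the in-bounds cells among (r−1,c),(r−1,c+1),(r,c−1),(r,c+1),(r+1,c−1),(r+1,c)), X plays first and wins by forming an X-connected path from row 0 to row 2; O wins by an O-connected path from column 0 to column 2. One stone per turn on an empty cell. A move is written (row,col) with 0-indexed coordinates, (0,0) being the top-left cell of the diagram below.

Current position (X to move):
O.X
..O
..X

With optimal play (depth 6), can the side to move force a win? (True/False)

X winning at [O.X/..O/..X]: True

ply 1, X at O.X/..O/..X | (0,1)=-1→OXX/..O/..X; (1,0)=-1→O.X/X.O/..X; (1,1)=+1→O.X/.XO/..X*; (2,0)=-1→O.X/..O/X.X; (2,1)=-1→O.X/..O/.XX
ply 2, O at O.X/.XO/..X | (0,1)=-1→OOX/.XO/..X*; (1,0)=-1→O.X/OXO/..X; (2,0)=-1→O.X/.XO/O.X; (2,1)=-1→O.X/.XO/.OX
ply 3, X at OOX/.XO/..X | (1,0)=+1→OOX/XXO/..X*; (2,0)=+1→OOX/.XO/X.X; (2,1)=+1→OOX/.XO/.XX
ply 4, O at OOX/XXO/..X | (2,0)=-1→OOX/XXO/O.X*; (2,1)=-1→OOX/XXO/.OX
ply 5, X at OOX/XXO/O.X | (2,1)=+1→OOX/XXO/OXX*
ply 6: OOX/XXO/OXX is terminal -1 (O); from O.X/..O/..X depth 6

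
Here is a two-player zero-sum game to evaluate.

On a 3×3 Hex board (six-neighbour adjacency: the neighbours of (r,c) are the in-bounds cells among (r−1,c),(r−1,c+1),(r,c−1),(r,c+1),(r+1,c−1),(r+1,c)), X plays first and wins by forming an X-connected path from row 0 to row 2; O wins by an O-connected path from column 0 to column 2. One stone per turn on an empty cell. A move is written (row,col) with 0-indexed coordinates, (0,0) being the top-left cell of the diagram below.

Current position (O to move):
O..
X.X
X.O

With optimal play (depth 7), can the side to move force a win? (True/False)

O winning at [O../X.X/X.O]: False

[O../X.X/X.O] O move#1: (0,1):-1/OO./X.X/X.O*, (0,2):-1/O.O/X.X/X.O, (1,1):-1/O../XOX/X.O, (2,1):-1/O../X.X/XOO
[OO./X.X/X.O] X move#2: (0,2):+1/OOX/X.X/X.O*, (1,1):-1/OO./XXX/X.O, (2,1):-1/OO./X.X/XXO
[OOX/X.X/X.O] O move#3: (1,1):-1/OOX/XOX/X.O*, (2,1):-1/OOX/X.X/XOO
[OOX/XOX/X.O] X move#4: (2,1):+1/OOX/XOX/XXO*
[OOX/XOX/XXO] end (terminal -1, O#5); searched O../X.X/X.O to 7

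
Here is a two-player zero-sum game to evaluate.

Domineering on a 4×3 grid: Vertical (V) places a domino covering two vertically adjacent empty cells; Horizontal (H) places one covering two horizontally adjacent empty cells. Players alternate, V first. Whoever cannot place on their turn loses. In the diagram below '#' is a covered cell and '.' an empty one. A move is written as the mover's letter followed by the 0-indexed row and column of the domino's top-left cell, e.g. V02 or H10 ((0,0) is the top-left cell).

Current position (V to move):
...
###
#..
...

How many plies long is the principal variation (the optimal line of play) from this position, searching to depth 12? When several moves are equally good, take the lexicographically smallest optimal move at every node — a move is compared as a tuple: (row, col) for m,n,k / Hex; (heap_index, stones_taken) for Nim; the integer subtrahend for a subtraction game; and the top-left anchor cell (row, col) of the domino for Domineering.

ply 1, V at .../###/#../... | V21=+1→.../###/##./.#.*; V22=-1→.../###/#.#/..#
ply 2, H at .../###/##./.#. | H00=-1→##./###/##./.#.*; H01=-1→.##/###/##./.#.
ply 3, V at ##./###/##./.#. | V22=+1→##./###/###/.##*
ply 4: ##./###/###/.## is terminal -1 (H); from .../###/#../... depth 12

PV length from [.../###/#../...]: 3 plies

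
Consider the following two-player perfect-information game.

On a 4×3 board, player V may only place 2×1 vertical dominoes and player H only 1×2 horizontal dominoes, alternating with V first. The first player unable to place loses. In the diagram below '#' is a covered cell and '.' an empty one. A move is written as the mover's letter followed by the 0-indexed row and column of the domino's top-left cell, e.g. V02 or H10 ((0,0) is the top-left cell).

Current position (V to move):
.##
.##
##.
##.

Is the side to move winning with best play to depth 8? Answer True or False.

V winning at [.##/.##/##./##.]: True

p1 V@[.##/.##/##./##.]: V00[###/###/##./##.]+1* V22[.##/.##/###/###]+1
p2 H@[###/###/##./##.] terminal -1; root [.##/.##/##./##.] d8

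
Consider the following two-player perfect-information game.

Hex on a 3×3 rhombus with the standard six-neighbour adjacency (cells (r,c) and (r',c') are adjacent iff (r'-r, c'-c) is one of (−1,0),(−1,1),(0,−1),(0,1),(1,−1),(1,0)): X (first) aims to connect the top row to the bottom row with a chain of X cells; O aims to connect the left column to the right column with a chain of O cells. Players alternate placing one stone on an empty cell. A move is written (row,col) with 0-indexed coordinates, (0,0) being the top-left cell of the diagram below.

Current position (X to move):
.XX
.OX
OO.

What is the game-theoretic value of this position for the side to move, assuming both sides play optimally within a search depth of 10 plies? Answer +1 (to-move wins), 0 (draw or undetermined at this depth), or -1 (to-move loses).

value(.XX/.OX/OO., X) = +1

[.XX/.OX/OO.] X move#1: (0,0):-1/XXX/.OX/OO., (1,0):-1/.XX/XOX/OO., (2,2):+1/.XX/.OX/OOX*
[.XX/.OX/OOX] end (terminal -1, O#2); searched .XX/.OX/OO. to 10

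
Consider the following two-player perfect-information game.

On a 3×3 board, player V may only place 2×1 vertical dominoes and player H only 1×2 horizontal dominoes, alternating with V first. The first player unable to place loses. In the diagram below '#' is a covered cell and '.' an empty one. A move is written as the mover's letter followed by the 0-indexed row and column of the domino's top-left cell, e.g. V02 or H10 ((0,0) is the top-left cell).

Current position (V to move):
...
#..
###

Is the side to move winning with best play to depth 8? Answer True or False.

V winning at [.../#../###]: True

ply 1, V at .../#../### | V01=+1→.#./##./###*; V02=-1→..#/#.#/###
ply 2: .#./##./### is terminal -1 (H); from .../#../### depth 8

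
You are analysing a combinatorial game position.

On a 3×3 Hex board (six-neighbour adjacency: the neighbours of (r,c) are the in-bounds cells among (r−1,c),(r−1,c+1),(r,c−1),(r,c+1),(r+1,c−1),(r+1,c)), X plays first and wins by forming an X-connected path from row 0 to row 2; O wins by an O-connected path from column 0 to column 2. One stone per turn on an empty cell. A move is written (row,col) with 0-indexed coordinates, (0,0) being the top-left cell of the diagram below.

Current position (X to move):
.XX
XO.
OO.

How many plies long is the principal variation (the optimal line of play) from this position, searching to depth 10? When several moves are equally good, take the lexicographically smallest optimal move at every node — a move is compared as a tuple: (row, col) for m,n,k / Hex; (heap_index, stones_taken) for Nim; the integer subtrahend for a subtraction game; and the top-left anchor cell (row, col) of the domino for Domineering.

PV length from [.XX/XO./OO.]: 2 plies

[.XX/XO./OO.] X move#1: (0,0):-1/XXX/XO./OO.*, (1,2):-1/.XX/XOX/OO., (2,2):-1/.XX/XO./OOX
[XXX/XO./OO.] O move#2: (1,2):+1/XXX/XOO/OO.*, (2,2):+1/XXX/XO./OOO
[XXX/XOO/OO.] end (terminal -1, X#3); searched .XX/XO./OO. to 10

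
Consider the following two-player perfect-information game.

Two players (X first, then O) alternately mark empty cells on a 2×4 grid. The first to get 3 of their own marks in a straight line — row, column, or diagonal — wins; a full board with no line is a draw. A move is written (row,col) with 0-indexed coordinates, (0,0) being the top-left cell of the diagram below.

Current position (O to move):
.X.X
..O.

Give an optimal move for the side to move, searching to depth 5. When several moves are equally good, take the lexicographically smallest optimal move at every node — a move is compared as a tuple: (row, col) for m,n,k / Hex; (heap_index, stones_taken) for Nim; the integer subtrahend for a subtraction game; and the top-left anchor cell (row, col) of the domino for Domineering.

ply 1, O at .X.X/..O. | (0,0)=-1→OX.X/..O.; (0,2)=+0→.XOX/..O.*; (1,0)=-1→.X.X/O.O.; (1,1)=-1→.X.X/.OO.; (1,3)=-1→.X.X/..OO
ply 2, X at .XOX/..O. | (0,0)=-1→XXOX/..O.; (1,0)=+0→.XOX/X.O.*; (1,1)=+0→.XOX/.XO.; (1,3)=+0→.XOX/..OX
ply 3, O at .XOX/X.O. | (0,0)=+0→OXOX/X.O.*; (1,1)=+0→.XOX/XOO.; (1,3)=+0→.XOX/X.OO
ply 4, X at OXOX/X.O. | (1,1)=+0→OXOX/XXO.*; (1,3)=+0→OXOX/X.OX
ply 5, O at OXOX/XXO. | (1,3)=+0→OXOX/XXOO*
ply 6: OXOX/XXOO is terminal +0 (X); from .X.X/..O. depth 5

O's best at [.X.X/..O.]: (0,2)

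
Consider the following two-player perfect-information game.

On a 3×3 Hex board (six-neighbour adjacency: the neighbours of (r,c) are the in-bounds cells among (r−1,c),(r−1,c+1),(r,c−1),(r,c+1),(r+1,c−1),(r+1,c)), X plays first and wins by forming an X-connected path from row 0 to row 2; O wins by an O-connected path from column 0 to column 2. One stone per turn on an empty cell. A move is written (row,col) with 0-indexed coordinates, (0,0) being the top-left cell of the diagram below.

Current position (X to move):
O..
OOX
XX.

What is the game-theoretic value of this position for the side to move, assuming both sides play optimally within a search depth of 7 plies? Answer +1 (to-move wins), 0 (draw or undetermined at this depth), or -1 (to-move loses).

[O../OOX/XX.] X move#1: (0,1):-1/OX./OOX/XX., (0,2):+1/O.X/OOX/XX.*, (2,2):-1/O../OOX/XXX
[O.X/OOX/XX.] end (terminal -1, O#2); searched O../OOX/XX. to 7

value(O../OOX/XX., X) = +1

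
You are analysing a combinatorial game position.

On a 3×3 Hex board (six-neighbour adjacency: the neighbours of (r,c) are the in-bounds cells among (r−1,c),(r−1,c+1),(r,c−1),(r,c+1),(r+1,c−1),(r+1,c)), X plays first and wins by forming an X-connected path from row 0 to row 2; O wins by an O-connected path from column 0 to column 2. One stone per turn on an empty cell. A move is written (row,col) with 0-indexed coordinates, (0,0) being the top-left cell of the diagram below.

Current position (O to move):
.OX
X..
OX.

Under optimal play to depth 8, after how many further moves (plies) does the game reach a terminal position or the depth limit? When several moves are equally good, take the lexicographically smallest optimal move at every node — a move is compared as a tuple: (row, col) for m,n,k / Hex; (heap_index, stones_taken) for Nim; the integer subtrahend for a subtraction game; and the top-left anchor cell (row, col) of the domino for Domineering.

PV length from [.OX/X../OX.]: 2 plies

p1 O@[.OX/X../OX.]: (0,0)[OOX/X../OX.]-1* (1,1)[.OX/XO./OX.]-1 (1,2)[.OX/X.O/OX.]-1 (2,2)[.OX/X../OXO]-1
p2 X@[OOX/X../OX.]: (1,1)[OOX/XX./OX.]+1* (1,2)[OOX/X.X/OX.]+1 (2,2)[OOX/X../OXX]+1
p3 O@[OOX/XX./OX.] terminal -1; root [.OX/X../OX.] d8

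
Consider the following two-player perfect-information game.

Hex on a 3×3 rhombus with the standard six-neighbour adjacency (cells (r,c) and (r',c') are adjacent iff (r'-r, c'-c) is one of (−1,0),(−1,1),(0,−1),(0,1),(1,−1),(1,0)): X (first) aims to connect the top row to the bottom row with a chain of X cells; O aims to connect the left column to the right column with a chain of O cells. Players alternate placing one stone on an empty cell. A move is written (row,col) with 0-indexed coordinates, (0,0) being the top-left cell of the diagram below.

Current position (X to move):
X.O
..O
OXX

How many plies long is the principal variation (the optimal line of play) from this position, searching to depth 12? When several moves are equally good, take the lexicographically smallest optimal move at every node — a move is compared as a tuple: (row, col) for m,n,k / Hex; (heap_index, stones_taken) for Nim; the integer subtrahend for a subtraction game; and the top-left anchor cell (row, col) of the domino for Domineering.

PV length from [X.O/..O/OXX]: 3 plies

ply 1, X at X.O/..O/OXX | (0,1)=-1→XXO/..O/OXX; (1,0)=-1→X.O/X.O/OXX; (1,1)=+1→X.O/.XO/OXX*
ply 2, O at X.O/.XO/OXX | (0,1)=-1→XOO/.XO/OXX*; (1,0)=-1→X.O/OXO/OXX
ply 3, X at XOO/.XO/OXX | (1,0)=+1→XOO/XXO/OXX*
ply 4: XOO/XXO/OXX is terminal -1 (O); from X.O/..O/OXX depth 12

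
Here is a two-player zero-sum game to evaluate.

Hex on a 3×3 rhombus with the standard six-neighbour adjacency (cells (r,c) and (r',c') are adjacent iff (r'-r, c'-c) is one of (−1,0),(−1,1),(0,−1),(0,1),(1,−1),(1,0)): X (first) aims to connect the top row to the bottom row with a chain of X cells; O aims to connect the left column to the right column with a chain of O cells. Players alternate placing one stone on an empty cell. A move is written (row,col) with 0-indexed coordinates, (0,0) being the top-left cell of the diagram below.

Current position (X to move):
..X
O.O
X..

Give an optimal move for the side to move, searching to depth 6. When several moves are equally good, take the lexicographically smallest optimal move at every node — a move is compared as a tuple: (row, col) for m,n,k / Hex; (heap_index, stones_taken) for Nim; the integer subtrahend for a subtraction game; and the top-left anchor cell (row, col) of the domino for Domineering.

X's best at [..X/O.O/X..]: (1,1)

ply 1, X at ..X/O.O/X.. | (0,0)=-1→X.X/O.O/X..; (0,1)=-1→.XX/O.O/X..; (1,1)=+1→..X/OXO/X..*; (2,1)=-1→..X/O.O/XX.; (2,2)=-1→..X/O.O/X.X
ply 2: ..X/OXO/X.. is terminal -1 (O); from ..X/O.O/X.. depth 6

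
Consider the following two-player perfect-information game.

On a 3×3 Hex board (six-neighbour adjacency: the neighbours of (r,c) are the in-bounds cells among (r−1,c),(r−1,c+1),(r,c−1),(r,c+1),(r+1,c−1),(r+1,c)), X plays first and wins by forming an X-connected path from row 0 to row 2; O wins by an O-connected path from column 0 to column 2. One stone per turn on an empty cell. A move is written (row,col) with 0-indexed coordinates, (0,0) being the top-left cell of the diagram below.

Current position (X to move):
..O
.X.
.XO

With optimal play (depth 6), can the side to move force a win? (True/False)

[..O/.X./.XO] X move#1: (0,0):+1/X.O/.X./.XO*, (0,1):+1/.XO/.X./.XO, (1,0):+1/..O/XX./.XO, (1,2):-1/..O/.XX/.XO, (2,0):-1/..O/.X./XXO
[X.O/.X./.XO] O move#2: (0,1):-1/XOO/.X./.XO*, (1,0):-1/X.O/OX./.XO, (1,2):-1/X.O/.XO/.XO, (2,0):-1/X.O/.X./OXO
[XOO/.X./.XO] X move#3: (1,0):+1/XOO/XX./.XO*, (1,2):-1/XOO/.XX/.XO, (2,0):-1/XOO/.X./XXO
[XOO/XX./.XO] end (terminal -1, O#4); searched ..O/.X./.XO to 6

X winning at [..O/.X./.XO]: True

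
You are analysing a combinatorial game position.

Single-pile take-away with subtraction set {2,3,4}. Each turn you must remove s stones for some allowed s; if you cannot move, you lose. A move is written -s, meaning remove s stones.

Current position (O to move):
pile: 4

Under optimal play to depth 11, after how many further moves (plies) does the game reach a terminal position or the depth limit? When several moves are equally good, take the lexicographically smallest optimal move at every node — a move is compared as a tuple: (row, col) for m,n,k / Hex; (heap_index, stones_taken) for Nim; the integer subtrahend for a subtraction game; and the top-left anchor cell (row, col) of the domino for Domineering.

PV length from [4]: 1 ply

[4] O move#1: -2:-1/2, -3:+1/1*, -4:+1/0
[1] end (terminal -1, X#2); searched 4 to 11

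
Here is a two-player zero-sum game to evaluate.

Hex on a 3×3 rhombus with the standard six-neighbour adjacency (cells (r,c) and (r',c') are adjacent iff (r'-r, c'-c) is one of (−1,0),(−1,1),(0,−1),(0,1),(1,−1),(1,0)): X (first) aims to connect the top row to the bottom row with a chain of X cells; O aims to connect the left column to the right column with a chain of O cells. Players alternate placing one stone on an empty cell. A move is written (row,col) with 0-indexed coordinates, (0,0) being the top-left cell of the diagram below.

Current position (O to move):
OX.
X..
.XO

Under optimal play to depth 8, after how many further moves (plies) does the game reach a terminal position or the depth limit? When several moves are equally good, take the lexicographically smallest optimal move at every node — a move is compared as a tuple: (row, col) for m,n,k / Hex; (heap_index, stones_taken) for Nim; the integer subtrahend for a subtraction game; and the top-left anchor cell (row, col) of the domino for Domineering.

[OX./X../.XO] O move#1: (0,2):-1/OXO/X../.XO*, (1,1):-1/OX./XO./.XO, (1,2):-1/OX./X.O/.XO, (2,0):-1/OX./X../OXO
[OXO/X../.XO] X move#2: (1,1):+1/OXO/XX./.XO*, (1,2):+1/OXO/X.X/.XO, (2,0):+1/OXO/X../XXO
[OXO/XX./.XO] end (terminal -1, O#3); searched OX./X../.XO to 8

PV length from [OX./X../.XO]: 2 plies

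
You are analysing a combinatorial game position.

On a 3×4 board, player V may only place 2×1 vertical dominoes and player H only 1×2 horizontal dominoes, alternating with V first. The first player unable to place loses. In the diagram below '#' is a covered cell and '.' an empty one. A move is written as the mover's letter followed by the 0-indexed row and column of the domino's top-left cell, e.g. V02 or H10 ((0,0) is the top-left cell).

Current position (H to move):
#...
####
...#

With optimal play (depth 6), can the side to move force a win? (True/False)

[#.../####/...#] H move#1: H01:+1/###./####/...#*, H02:+1/#.##/####/...#, H20:+1/#.../####/##.#, H21:+1/#.../####/.###
[###./####/...#] end (terminal -1, V#2); searched #.../####/...# to 6

H winning at [#.../####/...#]: True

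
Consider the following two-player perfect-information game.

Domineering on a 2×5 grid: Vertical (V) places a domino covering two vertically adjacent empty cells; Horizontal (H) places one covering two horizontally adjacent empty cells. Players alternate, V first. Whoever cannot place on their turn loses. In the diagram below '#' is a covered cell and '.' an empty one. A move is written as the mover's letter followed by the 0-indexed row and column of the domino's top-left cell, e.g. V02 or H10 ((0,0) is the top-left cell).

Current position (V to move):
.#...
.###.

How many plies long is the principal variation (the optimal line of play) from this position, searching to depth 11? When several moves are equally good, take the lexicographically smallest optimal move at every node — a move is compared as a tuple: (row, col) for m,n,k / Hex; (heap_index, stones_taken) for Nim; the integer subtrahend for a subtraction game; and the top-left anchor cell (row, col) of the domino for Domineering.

PV length from [.#.../.###.]: 3 plies

ply 1, V at .#.../.###. | V00=-1→##.../####.; V04=+1→.#..#/.####*
ply 2, H at .#..#/.#### | H02=-1→.####/.####*
ply 3, V at .####/.#### | V00=+1→#####/#####*
ply 4: #####/##### is terminal -1 (H); from .#.../.###. depth 11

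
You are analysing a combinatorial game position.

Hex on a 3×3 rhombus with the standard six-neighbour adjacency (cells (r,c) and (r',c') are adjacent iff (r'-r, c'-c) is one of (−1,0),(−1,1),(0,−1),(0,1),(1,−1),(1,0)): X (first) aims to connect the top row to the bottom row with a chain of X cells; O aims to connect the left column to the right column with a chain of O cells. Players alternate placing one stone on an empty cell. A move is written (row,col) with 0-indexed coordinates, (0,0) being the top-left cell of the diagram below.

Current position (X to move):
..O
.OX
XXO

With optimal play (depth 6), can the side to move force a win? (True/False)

ply 1, X at ..O/.OX/XXO | (0,0)=-1→X.O/.OX/XXO; (0,1)=-1→.XO/.OX/XXO; (1,0)=+1→..O/XOX/XXO*
ply 2, O at ..O/XOX/XXO | (0,0)=-1→O.O/XOX/XXO*; (0,1)=-1→.OO/XOX/XXO
ply 3, X at O.O/XOX/XXO | (0,1)=+1→OXO/XOX/XXO*
ply 4: OXO/XOX/XXO is terminal -1 (O); from ..O/.OX/XXO depth 6

X winning at [..O/.OX/XXO]: True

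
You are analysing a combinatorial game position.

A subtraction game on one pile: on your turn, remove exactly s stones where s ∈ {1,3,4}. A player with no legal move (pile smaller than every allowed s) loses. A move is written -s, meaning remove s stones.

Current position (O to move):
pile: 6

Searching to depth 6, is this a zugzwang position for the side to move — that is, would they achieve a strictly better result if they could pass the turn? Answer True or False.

[6] O move#1: -1:-1/5, -3:-1/3, -4:+1/2*
[2] X move#2: -1:-1/1*
[1] O move#3: -1:+1/0*
[0] end (terminal -1, X#4); searched 6 to 6
if O skipped the turn, X would face:
~ [6] X move#1: -1:-1/5, -3:-1/3, -4:+1/2*
~ [2] O move#2: -1:-1/1*
~ [1] X move#3: -1:+1/0*
~ [0] end (terminal -1, O#4); searched 6 to 6
compare (O): move=+1 vs pass=-1

zugzwang(6, O) = False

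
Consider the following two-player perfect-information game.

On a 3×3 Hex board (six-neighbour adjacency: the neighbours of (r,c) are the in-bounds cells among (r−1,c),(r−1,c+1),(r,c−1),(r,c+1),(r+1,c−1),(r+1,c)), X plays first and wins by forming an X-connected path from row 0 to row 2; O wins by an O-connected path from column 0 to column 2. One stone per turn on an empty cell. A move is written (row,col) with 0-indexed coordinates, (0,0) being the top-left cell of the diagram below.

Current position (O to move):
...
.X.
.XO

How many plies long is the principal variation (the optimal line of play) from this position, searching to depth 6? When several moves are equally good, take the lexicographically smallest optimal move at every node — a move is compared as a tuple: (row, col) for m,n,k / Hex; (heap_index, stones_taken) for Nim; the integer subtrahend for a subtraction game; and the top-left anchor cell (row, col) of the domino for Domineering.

ply 1, O at .../.X./.XO | (0,0)=-1→O../.X./.XO*; (0,1)=-1→.O./.X./.XO; (0,2)=-1→..O/.X./.XO; (1,0)=-1→.../OX./.XO; (1,2)=-1→.../.XO/.XO; (2,0)=-1→.../.X./OXO
ply 2, X at O../.X./.XO | (0,1)=+1→OX./.X./.XO*; (0,2)=+1→O.X/.X./.XO; (1,0)=+1→O../XX./.XO; (1,2)=+1→O../.XX/.XO; (2,0)=+1→O../.X./XXO
ply 3: OX./.X./.XO is terminal -1 (O); from .../.X./.XO depth 6

PV length from [.../.X./.XO]: 2 plies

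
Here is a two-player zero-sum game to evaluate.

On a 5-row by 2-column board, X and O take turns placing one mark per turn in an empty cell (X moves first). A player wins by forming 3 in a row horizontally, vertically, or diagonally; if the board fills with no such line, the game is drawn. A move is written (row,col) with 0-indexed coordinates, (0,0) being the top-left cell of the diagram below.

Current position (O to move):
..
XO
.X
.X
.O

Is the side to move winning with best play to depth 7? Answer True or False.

p1 O@[../XO/.X/.X/.O]: (0,0)[O./XO/.X/.X/.O]+0* (0,1)[.O/XO/.X/.X/.O]-1 (2,0)[../XO/OX/.X/.O]+0 (3,0)[../XO/.X/OX/.O]+0 (4,0)[../XO/.X/.X/OO]-1
p2 X@[O./XO/.X/.X/.O]: (0,1)[OX/XO/.X/.X/.O]+0* (2,0)[O./XO/XX/.X/.O]+0 (3,0)[O./XO/.X/XX/.O]+0 (4,0)[O./XO/.X/.X/XO]+0
p3 O@[OX/XO/.X/.X/.O]: (2,0)[OX/XO/OX/.X/.O]+0* (3,0)[OX/XO/.X/OX/.O]+0 (4,0)[OX/XO/.X/.X/OO]+0
p4 X@[OX/XO/OX/.X/.O]: (3,0)[OX/XO/OX/XX/.O]+0* (4,0)[OX/XO/OX/.X/XO]+0
p5 O@[OX/XO/OX/XX/.O]: (4,0)[OX/XO/OX/XX/OO]+0*
p6 X@[OX/XO/OX/XX/OO] terminal +0; root [../XO/.X/.X/.O] d7

O winning at [../XO/.X/.X/.O]: False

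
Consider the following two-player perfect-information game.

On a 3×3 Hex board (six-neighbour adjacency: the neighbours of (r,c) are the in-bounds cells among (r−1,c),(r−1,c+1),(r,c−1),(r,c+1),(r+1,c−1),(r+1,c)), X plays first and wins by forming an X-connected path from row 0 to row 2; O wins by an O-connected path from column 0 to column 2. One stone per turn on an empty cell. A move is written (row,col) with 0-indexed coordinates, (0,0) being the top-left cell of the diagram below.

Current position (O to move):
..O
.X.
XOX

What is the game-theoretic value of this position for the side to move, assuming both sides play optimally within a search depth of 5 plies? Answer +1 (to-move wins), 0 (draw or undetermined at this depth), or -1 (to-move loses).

value(..O/.X./XOX, O) = +1

p1 O@[..O/.X./XOX]: (0,0)[O.O/.X./XOX]-1 (0,1)[.OO/.X./XOX]+1* (1,0)[..O/OX./XOX]-1 (1,2)[..O/.XO/XOX]-1
p2 X@[.OO/.X./XOX]: (0,0)[XOO/.X./XOX]-1* (1,0)[.OO/XX./XOX]-1 (1,2)[.OO/.XX/XOX]-1
p3 O@[XOO/.X./XOX]: (1,0)[XOO/OX./XOX]+1* (1,2)[XOO/.XO/XOX]-1
p4 X@[XOO/OX./XOX] terminal -1; root [..O/.X./XOX] d5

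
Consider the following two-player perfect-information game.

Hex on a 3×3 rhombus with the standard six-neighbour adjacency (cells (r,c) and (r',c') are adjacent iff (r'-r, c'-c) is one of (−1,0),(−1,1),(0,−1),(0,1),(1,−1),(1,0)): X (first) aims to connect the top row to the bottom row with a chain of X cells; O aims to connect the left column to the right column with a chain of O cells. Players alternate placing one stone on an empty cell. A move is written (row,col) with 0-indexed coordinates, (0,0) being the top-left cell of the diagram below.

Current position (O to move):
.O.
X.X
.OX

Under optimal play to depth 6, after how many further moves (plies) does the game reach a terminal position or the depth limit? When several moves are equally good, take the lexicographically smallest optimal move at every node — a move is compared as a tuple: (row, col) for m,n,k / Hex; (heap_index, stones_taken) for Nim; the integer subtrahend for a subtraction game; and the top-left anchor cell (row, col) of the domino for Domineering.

PV length from [.O./X.X/.OX]: 2 plies

[.O./X.X/.OX] O move#1: (0,0):-1/OO./X.X/.OX*, (0,2):-1/.OO/X.X/.OX, (1,1):-1/.O./XOX/.OX, (2,0):-1/.O./X.X/OOX
[OO./X.X/.OX] X move#2: (0,2):+1/OOX/X.X/.OX*, (1,1):-1/OO./XXX/.OX, (2,0):-1/OO./X.X/XOX
[OOX/X.X/.OX] end (terminal -1, O#3); searched .O./X.X/.OX to 6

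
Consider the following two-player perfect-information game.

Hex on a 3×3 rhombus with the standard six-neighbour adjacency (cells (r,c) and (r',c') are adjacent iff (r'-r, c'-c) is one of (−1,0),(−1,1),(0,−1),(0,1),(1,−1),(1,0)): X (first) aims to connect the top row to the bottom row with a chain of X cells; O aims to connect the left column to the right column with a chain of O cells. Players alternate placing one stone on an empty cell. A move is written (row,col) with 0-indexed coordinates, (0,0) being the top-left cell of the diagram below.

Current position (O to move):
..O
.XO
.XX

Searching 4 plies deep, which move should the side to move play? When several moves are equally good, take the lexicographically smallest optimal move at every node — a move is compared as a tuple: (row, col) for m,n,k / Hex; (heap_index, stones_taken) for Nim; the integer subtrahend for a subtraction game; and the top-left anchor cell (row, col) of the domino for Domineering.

ply 1, O at ..O/.XO/.XX | (0,0)=-1→O.O/.XO/.XX; (0,1)=+1→.OO/.XO/.XX*; (1,0)=-1→..O/OXO/.XX; (2,0)=-1→..O/.XO/OXX
ply 2, X at .OO/.XO/.XX | (0,0)=-1→XOO/.XO/.XX*; (1,0)=-1→.OO/XXO/.XX; (2,0)=-1→.OO/.XO/XXX
ply 3, O at XOO/.XO/.XX | (1,0)=+1→XOO/OXO/.XX*; (2,0)=-1→XOO/.XO/OXX
ply 4: XOO/OXO/.XX is terminal -1 (X); from ..O/.XO/.XX depth 4

O's best at [..O/.XO/.XX]: (0,1)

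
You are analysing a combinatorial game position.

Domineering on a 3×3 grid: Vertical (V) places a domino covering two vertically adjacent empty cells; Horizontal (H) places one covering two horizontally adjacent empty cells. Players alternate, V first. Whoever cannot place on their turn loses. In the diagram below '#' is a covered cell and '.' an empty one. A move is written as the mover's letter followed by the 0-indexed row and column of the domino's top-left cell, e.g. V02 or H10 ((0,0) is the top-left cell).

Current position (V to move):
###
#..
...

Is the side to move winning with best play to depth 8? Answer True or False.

ply 1, V at ###/#../... | V11=+1→###/##./.#.*; V12=-1→###/#.#/..#
ply 2: ###/##./.#. is terminal -1 (H); from ###/#../... depth 8

V winning at [###/#../...]: True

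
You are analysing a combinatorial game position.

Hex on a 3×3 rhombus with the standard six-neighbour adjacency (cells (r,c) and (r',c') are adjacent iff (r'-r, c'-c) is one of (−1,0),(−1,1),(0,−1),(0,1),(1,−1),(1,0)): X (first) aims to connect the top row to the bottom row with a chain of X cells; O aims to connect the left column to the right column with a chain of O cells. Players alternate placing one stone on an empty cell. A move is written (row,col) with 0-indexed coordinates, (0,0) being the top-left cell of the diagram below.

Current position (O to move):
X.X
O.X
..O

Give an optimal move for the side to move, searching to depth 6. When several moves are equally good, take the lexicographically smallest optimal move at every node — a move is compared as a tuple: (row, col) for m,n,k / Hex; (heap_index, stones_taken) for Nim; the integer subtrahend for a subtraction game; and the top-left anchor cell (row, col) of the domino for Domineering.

O's best at [X.X/O.X/..O]: (2,1)

[X.X/O.X/..O] O move#1: (0,1):-1/XOX/O.X/..O, (1,1):-1/X.X/OOX/..O, (2,0):-1/X.X/O.X/O.O, (2,1):+1/X.X/O.X/.OO*
[X.X/O.X/.OO] X move#2: (0,1):-1/XXX/O.X/.OO*, (1,1):-1/X.X/OXX/.OO, (2,0):-1/X.X/O.X/XOO
[XXX/O.X/.OO] O move#3: (1,1):+1/XXX/OOX/.OO*, (2,0):+1/XXX/O.X/OOO
[XXX/OOX/.OO] end (terminal -1, X#4); searched X.X/O.X/..O to 6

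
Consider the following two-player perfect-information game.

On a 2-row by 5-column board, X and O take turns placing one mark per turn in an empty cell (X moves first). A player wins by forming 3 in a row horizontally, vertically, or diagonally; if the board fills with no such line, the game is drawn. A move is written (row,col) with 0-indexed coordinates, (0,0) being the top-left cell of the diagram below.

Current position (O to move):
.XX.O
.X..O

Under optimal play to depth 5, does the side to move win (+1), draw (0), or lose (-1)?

[.XX.O/.X..O] O move#1: (0,0):-1/OXX.O/.X..O*, (0,3):-1/.XXOO/.X..O, (1,0):-1/.XX.O/OX..O, (1,2):-1/.XX.O/.XO.O, (1,3):-1/.XX.O/.X.OO
[OXX.O/.X..O] X move#2: (0,3):+1/OXXXO/.X..O*, (1,0):+1/OXX.O/XX..O, (1,2):+1/OXX.O/.XX.O, (1,3):+1/OXX.O/.X.XO
[OXXXO/.X..O] end (terminal -1, O#3); searched .XX.O/.X..O to 5

value(.XX.O/.X..O, O) = -1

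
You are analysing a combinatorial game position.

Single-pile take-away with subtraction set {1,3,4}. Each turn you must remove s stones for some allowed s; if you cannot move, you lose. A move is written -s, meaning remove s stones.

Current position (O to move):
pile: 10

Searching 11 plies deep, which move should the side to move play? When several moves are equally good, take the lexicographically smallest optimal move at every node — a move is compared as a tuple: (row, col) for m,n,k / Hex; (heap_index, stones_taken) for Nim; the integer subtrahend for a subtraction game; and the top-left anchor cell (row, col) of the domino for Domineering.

O's best at [10]: -1

ply 1, O at 10 | -1=+1→9*; -3=+1→7; -4=-1→6
ply 2, X at 9 | -1=-1→8*; -3=-1→6; -4=-1→5
ply 3, O at 8 | -1=+1→7*; -3=-1→5; -4=-1→4
ply 4, X at 7 | -1=-1→6*; -3=-1→4; -4=-1→3
ply 5, O at 6 | -1=-1→5; -3=-1→3; -4=+1→2*
ply 6, X at 2 | -1=-1→1*
ply 7, O at 1 | -1=+1→0*
ply 8: 0 is terminal -1 (X); from 10 depth 11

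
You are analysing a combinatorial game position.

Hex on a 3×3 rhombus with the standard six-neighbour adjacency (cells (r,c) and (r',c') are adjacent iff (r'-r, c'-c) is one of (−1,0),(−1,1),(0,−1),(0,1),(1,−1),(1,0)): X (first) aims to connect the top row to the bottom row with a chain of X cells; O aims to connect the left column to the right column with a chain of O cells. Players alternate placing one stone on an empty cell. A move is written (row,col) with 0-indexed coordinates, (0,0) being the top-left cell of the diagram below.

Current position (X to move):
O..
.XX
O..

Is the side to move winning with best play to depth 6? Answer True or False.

X winning at [O../.XX/O..]: True

[O../.XX/O..] X move#1: (0,1):+1/OX./.XX/O..*, (0,2):+1/O.X/.XX/O.., (1,0):+1/O../XXX/O.., (2,1):+1/O../.XX/OX., (2,2):+1/O../.XX/O.X
[OX./.XX/O..] O move#2: (0,2):-1/OXO/.XX/O..*, (1,0):-1/OX./OXX/O.., (2,1):-1/OX./.XX/OO., (2,2):-1/OX./.XX/O.O
[OXO/.XX/O..] X move#3: (1,0):+1/OXO/XXX/O..*, (2,1):+1/OXO/.XX/OX., (2,2):+1/OXO/.XX/O.X
[OXO/XXX/O..] O move#4: (2,1):-1/OXO/XXX/OO.*, (2,2):-1/OXO/XXX/O.O
[OXO/XXX/OO.] X move#5: (2,2):+1/OXO/XXX/OOX*
[OXO/XXX/OOX] end (terminal -1, O#6); searched O../.XX/O.. to 6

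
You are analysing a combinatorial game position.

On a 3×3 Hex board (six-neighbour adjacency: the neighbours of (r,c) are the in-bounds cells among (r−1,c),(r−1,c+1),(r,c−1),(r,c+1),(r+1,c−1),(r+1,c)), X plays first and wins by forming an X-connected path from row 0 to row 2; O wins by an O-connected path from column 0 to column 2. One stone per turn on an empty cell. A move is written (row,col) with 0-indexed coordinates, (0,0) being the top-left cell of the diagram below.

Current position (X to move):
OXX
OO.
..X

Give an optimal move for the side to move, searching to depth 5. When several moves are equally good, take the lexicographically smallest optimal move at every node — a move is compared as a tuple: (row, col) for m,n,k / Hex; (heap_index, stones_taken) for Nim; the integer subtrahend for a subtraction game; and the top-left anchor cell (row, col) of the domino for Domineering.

X's best at [OXX/OO./..X]: (1,2)

ply 1, X at OXX/OO./..X | (1,2)=+1→OXX/OOX/..X*; (2,0)=-1→OXX/OO./X.X; (2,1)=-1→OXX/OO./.XX
ply 2: OXX/OOX/..X is terminal -1 (O); from OXX/OO./..X depth 5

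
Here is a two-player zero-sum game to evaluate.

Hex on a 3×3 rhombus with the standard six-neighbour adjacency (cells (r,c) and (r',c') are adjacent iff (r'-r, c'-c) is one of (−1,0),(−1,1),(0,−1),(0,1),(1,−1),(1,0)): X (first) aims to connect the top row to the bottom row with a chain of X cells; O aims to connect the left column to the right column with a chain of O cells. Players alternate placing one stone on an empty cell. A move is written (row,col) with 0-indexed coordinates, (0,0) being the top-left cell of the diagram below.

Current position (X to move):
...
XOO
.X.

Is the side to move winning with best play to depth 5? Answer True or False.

ply 1, X at .../XOO/.X. | (0,0)=-1→X../XOO/.X.; (0,1)=-1→.X./XOO/.X.; (0,2)=-1→..X/XOO/.X.; (2,0)=+1→.../XOO/XX.*; (2,2)=-1→.../XOO/.XX
ply 2, O at .../XOO/XX. | (0,0)=-1→O../XOO/XX.*; (0,1)=-1→.O./XOO/XX.; (0,2)=-1→..O/XOO/XX.; (2,2)=-1→.../XOO/XXO
ply 3, X at O../XOO/XX. | (0,1)=+1→OX./XOO/XX.*; (0,2)=-1→O.X/XOO/XX.; (2,2)=-1→O../XOO/XXX
ply 4: OX./XOO/XX. is terminal -1 (O); from .../XOO/.X. depth 5

X winning at [.../XOO/.X.]: True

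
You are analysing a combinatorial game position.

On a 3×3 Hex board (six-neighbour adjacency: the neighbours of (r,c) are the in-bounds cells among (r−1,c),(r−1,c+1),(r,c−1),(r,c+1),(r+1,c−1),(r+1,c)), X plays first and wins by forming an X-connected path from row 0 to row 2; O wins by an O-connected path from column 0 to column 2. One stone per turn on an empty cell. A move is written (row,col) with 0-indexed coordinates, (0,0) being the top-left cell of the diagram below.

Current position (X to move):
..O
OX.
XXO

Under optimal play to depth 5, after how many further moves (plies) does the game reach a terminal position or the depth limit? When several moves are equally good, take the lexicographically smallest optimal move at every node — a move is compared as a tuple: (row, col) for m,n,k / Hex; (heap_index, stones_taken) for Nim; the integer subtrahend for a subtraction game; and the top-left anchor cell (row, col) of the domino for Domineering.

PV length from [..O/OX./XXO]: 1 ply

[..O/OX./XXO] X move#1: (0,0):-1/X.O/OX./XXO, (0,1):+1/.XO/OX./XXO*, (1,2):-1/..O/OXX/XXO
[.XO/OX./XXO] end (terminal -1, O#2); searched ..O/OX./XXO to 5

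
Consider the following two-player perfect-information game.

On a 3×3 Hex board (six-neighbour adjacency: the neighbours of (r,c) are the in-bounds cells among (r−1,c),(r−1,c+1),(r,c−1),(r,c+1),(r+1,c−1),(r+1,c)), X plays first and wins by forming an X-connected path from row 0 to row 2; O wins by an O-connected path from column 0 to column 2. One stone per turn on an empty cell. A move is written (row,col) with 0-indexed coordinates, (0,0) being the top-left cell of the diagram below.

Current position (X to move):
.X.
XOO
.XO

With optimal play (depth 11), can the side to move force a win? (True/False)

p1 X@[.X./XOO/.XO]: (0,0)[XX./XOO/.XO]-1 (0,2)[.XX/XOO/.XO]-1 (2,0)[.X./XOO/XXO]+1*
p2 O@[.X./XOO/XXO] terminal -1; root [.X./XOO/.XO] d11

X winning at [.X./XOO/.XO]: True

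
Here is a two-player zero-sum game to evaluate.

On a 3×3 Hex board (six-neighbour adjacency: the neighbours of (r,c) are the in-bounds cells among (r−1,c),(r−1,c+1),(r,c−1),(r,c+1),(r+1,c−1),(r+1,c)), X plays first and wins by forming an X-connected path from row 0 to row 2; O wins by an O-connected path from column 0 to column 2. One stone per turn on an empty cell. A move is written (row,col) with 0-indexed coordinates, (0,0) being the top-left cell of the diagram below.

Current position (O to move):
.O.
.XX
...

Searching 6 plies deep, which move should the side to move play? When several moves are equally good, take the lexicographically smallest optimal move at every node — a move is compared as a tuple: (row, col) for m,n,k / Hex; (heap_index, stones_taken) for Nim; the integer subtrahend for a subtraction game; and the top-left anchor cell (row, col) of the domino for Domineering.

ply 1, O at .O./.XX/... | (0,0)=-1→OO./.XX/...; (0,2)=+1→.OO/.XX/...*; (1,0)=-1→.O./OXX/...; (2,0)=-1→.O./.XX/O..; (2,1)=-1→.O./.XX/.O.; (2,2)=-1→.O./.XX/..O
ply 2, X at .OO/.XX/... | (0,0)=-1→XOO/.XX/...*; (1,0)=-1→.OO/XXX/...; (2,0)=-1→.OO/.XX/X..; (2,1)=-1→.OO/.XX/.X.; (2,2)=-1→.OO/.XX/..X
ply 3, O at XOO/.XX/... | (1,0)=+1→XOO/OXX/...*; (2,0)=-1→XOO/.XX/O..; (2,1)=-1→XOO/.XX/.O.; (2,2)=-1→XOO/.XX/..O
ply 4: XOO/OXX/... is terminal -1 (X); from .O./.XX/... depth 6

O's best at [.O./.XX/...]: (0,2)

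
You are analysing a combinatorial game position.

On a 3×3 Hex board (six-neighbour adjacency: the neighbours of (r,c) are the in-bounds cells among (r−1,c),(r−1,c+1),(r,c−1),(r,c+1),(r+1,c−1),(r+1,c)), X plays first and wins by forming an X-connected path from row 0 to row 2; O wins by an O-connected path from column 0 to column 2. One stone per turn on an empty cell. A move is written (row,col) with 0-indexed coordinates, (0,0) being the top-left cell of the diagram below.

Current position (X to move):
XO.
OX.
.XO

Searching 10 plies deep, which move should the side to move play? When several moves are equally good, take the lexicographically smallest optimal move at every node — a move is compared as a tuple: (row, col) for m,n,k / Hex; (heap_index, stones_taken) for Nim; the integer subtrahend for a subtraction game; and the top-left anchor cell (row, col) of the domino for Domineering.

X's best at [XO./OX./.XO]: (0,2)

p1 X@[XO./OX./.XO]: (0,2)[XOX/OX./.XO]+1* (1,2)[XO./OXX/.XO]-1 (2,0)[XO./OX./XXO]-1
p2 O@[XOX/OX./.XO] terminal -1; root [XO./OX./.XO] d10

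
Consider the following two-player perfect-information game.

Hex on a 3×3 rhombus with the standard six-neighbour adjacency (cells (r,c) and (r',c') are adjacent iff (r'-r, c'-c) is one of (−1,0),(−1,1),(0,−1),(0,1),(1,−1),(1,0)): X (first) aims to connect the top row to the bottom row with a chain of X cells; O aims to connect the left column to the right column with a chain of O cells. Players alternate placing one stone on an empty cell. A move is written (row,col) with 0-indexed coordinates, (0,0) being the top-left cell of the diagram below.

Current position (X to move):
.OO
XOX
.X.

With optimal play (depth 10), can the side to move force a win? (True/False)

p1 X@[.OO/XOX/.X.]: (0,0)[XOO/XOX/.X.]-1* (2,0)[.OO/XOX/XX.]-1 (2,2)[.OO/XOX/.XX]-1
p2 O@[XOO/XOX/.X.]: (2,0)[XOO/XOX/OX.]+1* (2,2)[XOO/XOX/.XO]-1
p3 X@[XOO/XOX/OX.] terminal -1; root [.OO/XOX/.X.] d10

X winning at [.OO/XOX/.X.]: False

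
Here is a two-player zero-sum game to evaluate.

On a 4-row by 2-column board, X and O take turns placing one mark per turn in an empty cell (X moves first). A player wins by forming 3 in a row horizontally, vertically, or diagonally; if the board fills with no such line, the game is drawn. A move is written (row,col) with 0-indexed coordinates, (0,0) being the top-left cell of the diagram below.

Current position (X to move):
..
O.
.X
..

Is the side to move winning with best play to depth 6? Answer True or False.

ply 1, X at ../O./.X/.. | (0,0)=+0→X./O./.X/..; (0,1)=+0→.X/O./.X/..; (1,1)=+1→../OX/.X/..*; (2,0)=+0→../O./XX/..; (3,0)=+0→../O./.X/X.; (3,1)=+0→../O./.X/.X
ply 2, O at ../OX/.X/.. | (0,0)=-1→O./OX/.X/..*; (0,1)=-1→.O/OX/.X/..; (2,0)=-1→../OX/OX/..; (3,0)=-1→../OX/.X/O.; (3,1)=-1→../OX/.X/.O
ply 3, X at O./OX/.X/.. | (0,1)=+1→OX/OX/.X/..*; (2,0)=+1→O./OX/XX/..; (3,0)=-1→O./OX/.X/X.; (3,1)=+1→O./OX/.X/.X
ply 4: OX/OX/.X/.. is terminal -1 (O); from ../O./.X/.. depth 6

X winning at [../O./.X/..]: True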